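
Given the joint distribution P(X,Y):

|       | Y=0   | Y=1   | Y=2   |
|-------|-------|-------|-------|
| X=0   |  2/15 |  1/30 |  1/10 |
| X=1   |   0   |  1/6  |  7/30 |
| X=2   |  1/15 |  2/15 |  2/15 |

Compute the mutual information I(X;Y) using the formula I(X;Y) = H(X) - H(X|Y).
0.2317 bits

I(X;Y) = H(X) - H(X|Y)

Marginal of X (row sums):
  P(X=0) = 2/15 + 1/30 + 1/10 = 4/15
  P(X=1) = 0 + 1/6 + 7/30 = 2/5
  P(X=2) = 1/15 + 2/15 + 2/15 = 1/3
H(X) = -[(4/15)·log₂(4/15) + (2/5)·log₂(2/5) + (1/3)·log₂(1/3)]
  = 0.5085 + 0.5288 + 0.5283 = 1.5656 bits

Marginal of Y (column sums):
  P(Y=0) = 2/15 + 0 + 1/15 = 1/5
  P(Y=1) = 1/30 + 1/6 + 2/15 = 1/3
  P(Y=2) = 1/10 + 7/30 + 2/15 = 7/15
H(X|Y) = Σ_y P(y)·H(X|Y=y):
  Y=0: P(Y=0) = 1/5, P(X|Y=0) = (2/3, 0, 1/3) → H(X|Y=0) = 0.9183
  Y=1: P(Y=1) = 1/3, P(X|Y=1) = (1/10, 1/2, 2/5) → H(X|Y=1) = 1.3610
  Y=2: P(Y=2) = 7/15, P(X|Y=2) = (3/14, 1/2, 2/7) → H(X|Y=2) = 1.4926
H(X|Y) = (1/5)·0.9183 + (1/3)·1.3610 + (7/15)·1.4926 = 1.3339 bits

I(X;Y) = H(X) - H(X|Y) = 1.5656 - 1.3339 = 0.2317 bits

Cross-check via I(X;Y) = H(X) + H(Y) - H(X,Y): computing H(Y) from the column sums and H(X,Y) from the 9 cells in the same way gives H(Y) = 1.5058 bits and H(X,Y) = 2.8397 bits, so
I(X;Y) = 1.5656 + 1.5058 - 2.8397 = 0.2317 bits ✓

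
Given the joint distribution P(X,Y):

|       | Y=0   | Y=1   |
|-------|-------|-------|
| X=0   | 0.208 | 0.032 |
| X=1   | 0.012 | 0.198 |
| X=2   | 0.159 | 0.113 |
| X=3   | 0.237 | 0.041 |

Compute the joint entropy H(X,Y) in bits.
2.6277 bits

H(X,Y) = -Σ_{x,y} P(x,y) log₂ P(x,y). Per-cell terms -P(x,y)·log₂P(x,y):
  X=0: 0.47119, 0.15891
  X=1: 0.07657, 0.46261
  X=2: 0.42181, 0.35545
  X=3: 0.49226, 0.18894
Sum of the 8 terms: H(X,Y) = 2.6277 bits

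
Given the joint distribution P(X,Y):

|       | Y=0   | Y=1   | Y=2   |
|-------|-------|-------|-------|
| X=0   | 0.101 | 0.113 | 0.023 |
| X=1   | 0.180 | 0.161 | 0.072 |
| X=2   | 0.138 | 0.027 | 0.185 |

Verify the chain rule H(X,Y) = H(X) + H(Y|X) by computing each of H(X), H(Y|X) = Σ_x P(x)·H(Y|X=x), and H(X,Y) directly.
H(X) = 1.5493 bits, H(Y|X) = 1.3936 bits, H(X,Y) = 2.9429 bits

Marginal of X (row sums):
  P(X=0) = 0.101 + 0.113 + 0.023 = 0.237
  P(X=1) = 0.180 + 0.161 + 0.072 = 0.413
  P(X=2) = 0.138 + 0.027 + 0.185 = 0.350
H(X) = -[0.237·log₂(0.237) + 0.413·log₂(0.413) + 0.350·log₂(0.350)]
  = 0.492259 + 0.526900 + 0.530101 = 1.5493 bits

H(Y|X) = Σ_x P(x)·H(Y|X=x):
  X=0: P(X=0) = 0.237, P(Y|X=0) = (101/237, 113/237, 23/237) → H(Y|X=0) = 1.360467
  X=1: P(X=1) = 0.413, P(Y|X=1) = (180/413, 23/59, 72/413) → H(Y|X=1) = 1.491340
  X=2: P(X=2) = 0.350, P(Y|X=2) = (69/175, 27/350, 37/70) → H(Y|X=2) = 1.300743
H(Y|X) = 0.237·1.360467 + 0.413·1.491340 + 0.350·1.300743 = 1.3936 bits

H(X,Y) = -Σ_{x,y} P(x,y) log₂ P(x,y). Per-cell terms -P(x,y)·log₂P(x,y):
  X=0: 0.334065, 0.355453, 0.125171
  X=1: 0.445308, 0.424214, 0.273302
  X=2: 0.394302, 0.140694, 0.450365
Sum of the 9 terms: H(X,Y) = 2.9429 bits

Chain rule check:
  H(X) + H(Y|X) = 1.5493 + 1.3936 = 2.9429 bits
  H(X,Y) = 2.9429 bits
✓ Chain rule verified.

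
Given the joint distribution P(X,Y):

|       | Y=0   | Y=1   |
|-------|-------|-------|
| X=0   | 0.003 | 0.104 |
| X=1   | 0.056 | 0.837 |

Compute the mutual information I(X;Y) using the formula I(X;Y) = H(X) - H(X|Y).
0.0018 bits

I(X;Y) = H(X) - H(X|Y)

Marginal of X (row sums):
  P(X=0) = 0.003 + 0.104 = 0.107
  P(X=1) = 0.056 + 0.837 = 0.893
H(X) = -[0.107·log₂(0.107) + 0.893·log₂(0.893)]
  = 0.3450 + 0.1458 = 0.4908 bits

Marginal of Y (column sums):
  P(Y=0) = 0.003 + 0.056 = 0.059
  P(Y=1) = 0.104 + 0.837 = 0.941
H(X|Y) = Σ_y P(y)·H(X|Y=y):
  Y=0: P(Y=0) = 0.059, P(X|Y=0) = (3/59, 56/59) → H(X|Y=0) = 0.2900
  Y=1: P(Y=1) = 0.941, P(X|Y=1) = (104/941, 837/941) → H(X|Y=1) = 0.5015
H(X|Y) = 0.059·0.2900 + 0.941·0.5015 = 0.4890 bits

I(X;Y) = H(X) - H(X|Y) = 0.4908 - 0.4890 = 0.0018 bits

Cross-check via I(X;Y) = H(X) + H(Y) - H(X,Y): computing H(Y) from the column sums and H(X,Y) from the 4 cells in the same way gives H(Y) = 0.3235 bits and H(X,Y) = 0.8125 bits, so
I(X;Y) = 0.4908 + 0.3235 - 0.8125 = 0.0018 bits ✓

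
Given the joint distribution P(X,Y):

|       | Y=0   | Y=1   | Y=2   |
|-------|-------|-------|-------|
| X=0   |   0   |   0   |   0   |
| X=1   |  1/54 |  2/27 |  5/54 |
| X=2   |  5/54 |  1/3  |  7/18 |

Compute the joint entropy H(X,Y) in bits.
2.0787 bits

H(X,Y) = -Σ_{x,y} P(x,y) log₂ P(x,y). Per-cell terms -P(x,y)·log₂P(x,y):
  X=0: 0.0000, 0.0000, 0.0000
  X=1: 0.1066, 0.2781, 0.3179
  X=2: 0.3179, 0.5283, 0.5299
  (cells with P = 0 contribute 0)
Sum of the 9 terms: H(X,Y) = 2.0787 bits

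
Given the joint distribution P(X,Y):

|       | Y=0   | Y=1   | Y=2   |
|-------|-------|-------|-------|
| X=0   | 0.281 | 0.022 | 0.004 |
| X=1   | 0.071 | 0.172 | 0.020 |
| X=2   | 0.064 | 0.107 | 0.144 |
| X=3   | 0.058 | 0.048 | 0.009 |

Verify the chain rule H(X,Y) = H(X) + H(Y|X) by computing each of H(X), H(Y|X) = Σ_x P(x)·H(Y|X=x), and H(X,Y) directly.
H(X) = 1.9136 bits, H(Y|X) = 1.0857 bits, H(X,Y) = 2.9993 bits

Marginal of X (row sums):
  P(X=0) = 0.281 + 0.022 + 0.004 = 0.307
  P(X=1) = 0.071 + 0.172 + 0.020 = 0.263
  P(X=2) = 0.064 + 0.107 + 0.144 = 0.315
  P(X=3) = 0.058 + 0.048 + 0.009 = 0.115
H(X) = -[0.307·log₂(0.307) + 0.263·log₂(0.263) + 0.315·log₂(0.315) + 0.115·log₂(0.115)]
  = 0.52303 + 0.50677 + 0.52497 + 0.35883 = 1.9136 bits

H(Y|X) = Σ_x P(x)·H(Y|X=x):
  X=0: P(X=0) = 0.307, P(Y|X=0) = (281/307, 22/307, 4/307) → H(Y|X=0) = 0.47095
  X=1: P(X=1) = 0.263, P(Y|X=1) = (71/263, 172/263, 20/263) → H(Y|X=1) = 1.19334
  X=2: P(X=2) = 0.315, P(Y|X=2) = (64/315, 107/315, 16/35) → H(Y|X=2) = 1.51252
  X=3: P(X=3) = 0.115, P(Y|X=3) = (58/115, 48/115, 9/115) → H(Y|X=3) = 1.31183
H(Y|X) = 0.307·0.47095 + 0.263·1.19334 + 0.315·1.51252 + 0.115·1.31183 = 1.0857 bits

H(X,Y) = -Σ_{x,y} P(x,y) log₂ P(x,y). Per-cell terms -P(x,y)·log₂P(x,y):
  X=0: 0.51461, 0.12114, 0.03186
  X=1: 0.27094, 0.43680, 0.11288
  X=2: 0.25381, 0.34500, 0.40260
  X=3: 0.23825, 0.21028, 0.06116
Sum of the 12 terms: H(X,Y) = 2.9993 bits

Chain rule check:
  H(X) + H(Y|X) = 1.9136 + 1.0857 = 2.9993 bits
  H(X,Y) = 2.9993 bits
✓ Chain rule verified.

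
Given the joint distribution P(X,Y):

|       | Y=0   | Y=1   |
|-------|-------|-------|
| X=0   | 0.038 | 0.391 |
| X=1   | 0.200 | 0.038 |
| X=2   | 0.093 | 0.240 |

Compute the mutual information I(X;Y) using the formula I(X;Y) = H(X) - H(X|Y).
0.2954 bits

I(X;Y) = H(X) - H(X|Y)

Marginal of X (row sums):
  P(X=0) = 0.038 + 0.391 = 0.429
  P(X=1) = 0.200 + 0.038 = 0.238
  P(X=2) = 0.093 + 0.240 = 0.333
H(X) = -[0.429·log₂(0.429) + 0.238·log₂(0.238) + 0.333·log₂(0.333)]
  = 0.52379 + 0.49289 + 0.52827 = 1.54495 bits

Marginal of Y (column sums):
  P(Y=0) = 0.038 + 0.200 + 0.093 = 0.331
  P(Y=1) = 0.391 + 0.038 + 0.240 = 0.669
H(X|Y) = Σ_y P(y)·H(X|Y=y):
  Y=0: P(Y=0) = 0.331, P(X|Y=0) = (38/331, 200/331, 93/331) → H(X|Y=0) = 1.31228
  Y=1: P(Y=1) = 0.669, P(X|Y=1) = (391/669, 38/669, 80/223) → H(X|Y=1) = 1.21847
H(X|Y) = 0.331·1.31228 + 0.669·1.21847 = 1.24952 bits

I(X;Y) = H(X) - H(X|Y) = 1.54495 - 1.24952 = 0.2954 bits

Cross-check via I(X;Y) = H(X) + H(Y) - H(X,Y): computing H(Y) from the column sums and H(X,Y) from the 6 cells in the same way gives H(Y) = 0.91594 bits and H(X,Y) = 2.16546 bits, so
I(X;Y) = 1.54495 + 0.91594 - 2.16546 = 0.2954 bits ✓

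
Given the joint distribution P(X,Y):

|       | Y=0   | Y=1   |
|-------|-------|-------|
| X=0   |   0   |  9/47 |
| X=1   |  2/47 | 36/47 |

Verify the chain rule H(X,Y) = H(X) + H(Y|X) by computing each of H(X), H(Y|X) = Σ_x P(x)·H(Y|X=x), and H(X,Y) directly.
H(X) = 0.7046 bits, H(Y|X) = 0.2405 bits, H(X,Y) = 0.9451 bits

Marginal of X (row sums):
  P(X=0) = 0 + 9/47 = 9/47
  P(X=1) = 2/47 + 36/47 = 38/47
H(X) = -[(9/47)·log₂(9/47) + (38/47)·log₂(38/47)]
  = 0.45664 + 0.24794 = 0.7046 bits

H(Y|X) = Σ_x P(x)·H(Y|X=x):
  X=0: P(X=0) = 9/47, P(Y|X=0) = (0, 1) → H(Y|X=0) = 0.00000
  X=1: P(X=1) = 38/47, P(Y|X=1) = (1/19, 18/19) → H(Y|X=1) = 0.29747
H(Y|X) = (9/47)·0.00000 + (38/47)·0.29747 = 0.2405 bits

H(X,Y) = -Σ_{x,y} P(x,y) log₂ P(x,y). Per-cell terms -P(x,y)·log₂P(x,y):
  X=0: 0.00000, 0.45664
  X=1: 0.19381, 0.29464
  (cells with P = 0 contribute 0)
Sum of the 4 terms: H(X,Y) = 0.9451 bits

Chain rule check:
  H(X) + H(Y|X) = 0.7046 + 0.2405 = 0.9451 bits
  H(X,Y) = 0.9451 bits
✓ Chain rule verified.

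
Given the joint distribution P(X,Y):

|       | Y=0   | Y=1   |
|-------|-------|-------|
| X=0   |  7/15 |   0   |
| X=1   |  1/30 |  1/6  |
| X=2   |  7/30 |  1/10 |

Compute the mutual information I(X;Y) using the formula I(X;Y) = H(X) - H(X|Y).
0.4129 bits

I(X;Y) = H(X) - H(X|Y)

Marginal of X (row sums):
  P(X=0) = 7/15 + 0 = 7/15
  P(X=1) = 1/30 + 1/6 = 1/5
  P(X=2) = 7/30 + 1/10 = 1/3
H(X) = -[(7/15)·log₂(7/15) + (1/5)·log₂(1/5) + (1/3)·log₂(1/3)]
  = 0.513117 + 0.464386 + 0.528321 = 1.50582 bits

Marginal of Y (column sums):
  P(Y=0) = 7/15 + 1/30 + 7/30 = 11/15
  P(Y=1) = 0 + 1/6 + 1/10 = 4/15
H(X|Y) = Σ_y P(y)·H(X|Y=y):
  Y=0: P(Y=0) = 11/15, P(X|Y=0) = (7/11, 1/22, 7/22) → H(X|Y=0) = 1.143320
  Y=1: P(Y=1) = 4/15, P(X|Y=1) = (0, 5/8, 3/8) → H(X|Y=1) = 0.954434
H(X|Y) = (11/15)·1.143320 + (4/15)·0.954434 = 1.09295 bits

I(X;Y) = H(X) - H(X|Y) = 1.50582 - 1.09295 = 0.4129 bits

Cross-check via I(X;Y) = H(X) + H(Y) - H(X,Y): computing H(Y) from the column sums and H(X,Y) from the 6 cells in the same way gives H(Y) = 0.83664 bits and H(X,Y) = 1.92959 bits, so
I(X;Y) = 1.50582 + 0.83664 - 1.92959 = 0.4129 bits ✓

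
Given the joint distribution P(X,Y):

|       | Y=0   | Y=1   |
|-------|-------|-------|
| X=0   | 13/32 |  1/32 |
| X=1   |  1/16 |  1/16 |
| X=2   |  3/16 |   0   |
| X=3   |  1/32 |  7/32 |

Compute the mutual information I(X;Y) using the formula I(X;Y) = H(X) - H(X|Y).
0.4727 bits

I(X;Y) = H(X) - H(X|Y)

Marginal of X (row sums):
  P(X=0) = 13/32 + 1/32 = 7/16
  P(X=1) = 1/16 + 1/16 = 1/8
  P(X=2) = 3/16 + 0 = 3/16
  P(X=3) = 1/32 + 7/32 = 1/4
H(X) = -[(7/16)·log₂(7/16) + (1/8)·log₂(1/8) + (3/16)·log₂(3/16) + (1/4)·log₂(1/4)]
  = 0.5218 + 0.3750 + 0.4528 + 0.5000 = 1.8496 bits

Marginal of Y (column sums):
  P(Y=0) = 13/32 + 1/16 + 3/16 + 1/32 = 11/16
  P(Y=1) = 1/32 + 1/16 + 0 + 7/32 = 5/16
H(X|Y) = Σ_y P(y)·H(X|Y=y):
  Y=0: P(Y=0) = 11/16, P(X|Y=0) = (13/22, 1/11, 3/11, 1/22) → H(X|Y=0) = 1.4769
  Y=1: P(Y=1) = 5/16, P(X|Y=1) = (1/10, 1/5, 0, 7/10) → H(X|Y=1) = 1.1568
H(X|Y) = (11/16)·1.4769 + (5/16)·1.1568 = 1.3769 bits

I(X;Y) = H(X) - H(X|Y) = 1.8496 - 1.3769 = 0.4727 bits

Cross-check via I(X;Y) = H(X) + H(Y) - H(X,Y): computing H(Y) from the column sums and H(X,Y) from the 8 cells in the same way gives H(Y) = 0.8960 bits and H(X,Y) = 2.2729 bits, so
I(X;Y) = 1.8496 + 0.8960 - 2.2729 = 0.4727 bits ✓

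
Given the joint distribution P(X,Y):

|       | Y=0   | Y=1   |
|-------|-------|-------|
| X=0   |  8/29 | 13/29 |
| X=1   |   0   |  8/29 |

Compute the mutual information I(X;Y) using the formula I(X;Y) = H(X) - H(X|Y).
0.1555 bits

I(X;Y) = H(X) - H(X|Y)

Marginal of X (row sums):
  P(X=0) = 8/29 + 13/29 = 21/29
  P(X=1) = 0 + 8/29 = 8/29
H(X) = -[(21/29)·log₂(21/29) + (8/29)·log₂(8/29)]
  = 0.33720 + 0.51255 = 0.84975 bits

Marginal of Y (column sums):
  P(Y=0) = 8/29 + 0 = 8/29
  P(Y=1) = 13/29 + 8/29 = 21/29
H(X|Y) = Σ_y P(y)·H(X|Y=y):
  Y=0: P(Y=0) = 8/29, P(X|Y=0) = (1, 0) → H(X|Y=0) = 0.00000
  Y=1: P(Y=1) = 21/29, P(X|Y=1) = (13/21, 8/21) → H(X|Y=1) = 0.95871
H(X|Y) = (8/29)·0.00000 + (21/29)·0.95871 = 0.69424 bits

I(X;Y) = H(X) - H(X|Y) = 0.84975 - 0.69424 = 0.1555 bits

Cross-check via I(X;Y) = H(X) + H(Y) - H(X,Y): computing H(Y) from the column sums and H(X,Y) from the 4 cells in the same way gives H(Y) = 0.84975 bits and H(X,Y) = 1.54399 bits, so
I(X;Y) = 0.84975 + 0.84975 - 1.54399 = 0.1555 bits ✓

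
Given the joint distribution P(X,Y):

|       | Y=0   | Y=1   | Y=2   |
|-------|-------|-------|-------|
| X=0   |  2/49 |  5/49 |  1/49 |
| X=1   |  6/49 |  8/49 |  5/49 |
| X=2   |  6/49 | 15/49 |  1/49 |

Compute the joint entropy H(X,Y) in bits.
2.7812 bits

H(X,Y) = -Σ_{x,y} P(x,y) log₂ P(x,y). Per-cell terms -P(x,y)·log₂P(x,y):
  X=0: 0.18836, 0.33600, 0.11459
  X=1: 0.37099, 0.42689, 0.33600
  X=2: 0.37099, 0.52280, 0.11459
Sum of the 9 terms: H(X,Y) = 2.7812 bits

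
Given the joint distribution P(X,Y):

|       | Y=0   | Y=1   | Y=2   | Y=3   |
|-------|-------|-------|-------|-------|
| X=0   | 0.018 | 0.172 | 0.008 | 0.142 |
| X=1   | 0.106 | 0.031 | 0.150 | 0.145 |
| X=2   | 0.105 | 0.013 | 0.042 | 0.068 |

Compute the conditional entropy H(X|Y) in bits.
1.2291 bits

H(X|Y) = H(X,Y) - H(Y)

H(X,Y) = -Σ_{x,y} P(x,y) log₂ P(x,y). Per-cell terms -P(x,y)·log₂P(x,y):
  X=0: 0.10432547, 0.43679736, 0.05572627, 0.39987728
  X=1: 0.34321357, 0.15535923, 0.41054484, 0.40395190
  X=2: 0.34141157, 0.08144948, 0.19208561, 0.26372586
Sum of the 12 terms: H(X,Y) = 3.1884684 bits

Marginal of Y (column sums):
  P(Y=0) = 0.018 + 0.106 + 0.105 = 0.229
  P(Y=1) = 0.172 + 0.031 + 0.013 = 0.216
  P(Y=2) = 0.008 + 0.150 + 0.042 = 0.200
  P(Y=3) = 0.142 + 0.145 + 0.068 = 0.355
H(Y) = -[0.229·log₂(0.229) + 0.216·log₂(0.216) + 0.200·log₂(0.200) + 0.355·log₂(0.355)]
  = 0.48698693 + 0.47755371 + 0.46438562 + 0.53040872 = 1.9593350 bits

H(X|Y) = H(X,Y) - H(Y) = 3.1884684 - 1.9593350 = 1.2291 bits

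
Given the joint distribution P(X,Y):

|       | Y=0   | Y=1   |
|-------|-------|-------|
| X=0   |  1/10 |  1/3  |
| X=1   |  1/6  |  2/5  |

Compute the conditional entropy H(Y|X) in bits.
0.8330 bits

H(Y|X) = H(X,Y) - H(X)

H(X,Y) = -Σ_{x,y} P(x,y) log₂ P(x,y). Per-cell terms -P(x,y)·log₂P(x,y):
  X=0: 0.3322, 0.5283
  X=1: 0.4308, 0.5288
Sum of the 4 terms: H(X,Y) = 1.8201 bits

Marginal of X (row sums):
  P(X=0) = 1/10 + 1/3 = 13/30
  P(X=1) = 1/6 + 2/5 = 17/30
H(X) = -[(13/30)·log₂(13/30) + (17/30)·log₂(17/30)]
  = 0.5228 + 0.4643 = 0.9871 bits

H(Y|X) = H(X,Y) - H(X) = 1.8201 - 0.9871 = 0.8330 bits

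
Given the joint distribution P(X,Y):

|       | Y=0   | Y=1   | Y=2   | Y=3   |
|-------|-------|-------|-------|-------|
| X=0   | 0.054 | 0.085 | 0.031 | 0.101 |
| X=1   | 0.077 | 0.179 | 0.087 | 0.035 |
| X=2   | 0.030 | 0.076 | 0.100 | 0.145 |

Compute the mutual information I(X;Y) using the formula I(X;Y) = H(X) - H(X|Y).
0.1238 bits

I(X;Y) = H(X) - H(X|Y)

Marginal of X (row sums):
  P(X=0) = 0.054 + 0.085 + 0.031 + 0.101 = 0.271
  P(X=1) = 0.077 + 0.179 + 0.087 + 0.035 = 0.378
  P(X=2) = 0.030 + 0.076 + 0.100 + 0.145 = 0.351
H(X) = -[0.271·log₂(0.271) + 0.378·log₂(0.378) + 0.351·log₂(0.351)]
  = 0.510465 + 0.530539 + 0.530170 = 1.57117 bits

Marginal of Y (column sums):
  P(Y=0) = 0.054 + 0.077 + 0.030 = 0.161
  P(Y=1) = 0.085 + 0.179 + 0.076 = 0.340
  P(Y=2) = 0.031 + 0.087 + 0.100 = 0.218
  P(Y=3) = 0.101 + 0.035 + 0.145 = 0.281
H(X|Y) = Σ_y P(y)·H(X|Y=y):
  Y=0: P(Y=0) = 0.161, P(X|Y=0) = (54/161, 11/23, 30/161) → H(X|Y=0) = 1.489220
  Y=1: P(Y=1) = 0.340, P(X|Y=1) = (1/4, 179/340, 19/85) → H(X|Y=1) = 1.470439
  Y=2: P(Y=2) = 0.218, P(X|Y=2) = (31/218, 87/218, 50/109) → H(X|Y=2) = 1.444782
  Y=3: P(Y=3) = 0.281, P(X|Y=3) = (101/281, 35/281, 145/281) → H(X|Y=3) = 1.397447
H(X|Y) = 0.161·1.489220 + 0.340·1.470439 + 0.218·1.444782 + 0.281·1.397447 = 1.44736 bits

I(X;Y) = H(X) - H(X|Y) = 1.57117 - 1.44736 = 0.1238 bits

Cross-check via I(X;Y) = H(X) + H(Y) - H(X,Y): computing H(Y) from the column sums and H(X,Y) from the 12 cells in the same way gives H(Y) = 1.94708 bits and H(X,Y) = 3.39443 bits, so
I(X;Y) = 1.57117 + 1.94708 - 3.39443 = 0.1238 bits ✓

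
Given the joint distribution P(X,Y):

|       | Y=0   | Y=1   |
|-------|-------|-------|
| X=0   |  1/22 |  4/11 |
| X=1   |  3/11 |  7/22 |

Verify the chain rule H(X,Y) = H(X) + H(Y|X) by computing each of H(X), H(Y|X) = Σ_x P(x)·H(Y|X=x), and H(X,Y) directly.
H(X) = 0.9760 bits, H(Y|X) = 0.7943 bits, H(X,Y) = 1.7703 bits

Marginal of X (row sums):
  P(X=0) = 1/22 + 4/11 = 9/22
  P(X=1) = 3/11 + 7/22 = 13/22
H(X) = -[(9/22)·log₂(9/22) + (13/22)·log₂(13/22)]
  = 0.5275 + 0.4485 = 0.9760 bits

H(Y|X) = Σ_x P(x)·H(Y|X=x):
  X=0: P(X=0) = 9/22, P(Y|X=0) = (1/9, 8/9) → H(Y|X=0) = 0.5033
  X=1: P(X=1) = 13/22, P(Y|X=1) = (6/13, 7/13) → H(Y|X=1) = 0.9957
H(Y|X) = (9/22)·0.5033 + (13/22)·0.9957 = 0.7943 bits

H(X,Y) = -Σ_{x,y} P(x,y) log₂ P(x,y). Per-cell terms -P(x,y)·log₂P(x,y):
  X=0: 0.2027, 0.5307
  X=1: 0.5112, 0.5257
Sum of the 4 terms: H(X,Y) = 1.7703 bits

Chain rule check:
  H(X) + H(Y|X) = 0.9760 + 0.7943 = 1.7703 bits
  H(X,Y) = 1.7703 bits
✓ Chain rule verified.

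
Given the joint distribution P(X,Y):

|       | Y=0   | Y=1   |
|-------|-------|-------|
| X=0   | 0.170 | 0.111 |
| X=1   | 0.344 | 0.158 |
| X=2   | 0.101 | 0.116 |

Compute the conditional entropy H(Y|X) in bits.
0.9393 bits

H(Y|X) = H(X,Y) - H(X)

H(X,Y) = -Σ_{x,y} P(x,y) log₂ P(x,y). Per-cell terms -P(x,y)·log₂P(x,y):
  X=0: 0.43459, 0.35202
  X=1: 0.52959, 0.42060
  X=2: 0.33406, 0.36051
Sum of the 6 terms: H(X,Y) = 2.43137 bits

Marginal of X (row sums):
  P(X=0) = 0.170 + 0.111 = 0.281
  P(X=1) = 0.344 + 0.158 = 0.502
  P(X=2) = 0.101 + 0.116 = 0.217
H(X) = -[0.281·log₂(0.281) + 0.502·log₂(0.502) + 0.217·log₂(0.217)]
  = 0.51461 + 0.49911 + 0.47832 = 1.49204 bits

H(Y|X) = H(X,Y) - H(X) = 2.43137 - 1.49204 = 0.9393 bits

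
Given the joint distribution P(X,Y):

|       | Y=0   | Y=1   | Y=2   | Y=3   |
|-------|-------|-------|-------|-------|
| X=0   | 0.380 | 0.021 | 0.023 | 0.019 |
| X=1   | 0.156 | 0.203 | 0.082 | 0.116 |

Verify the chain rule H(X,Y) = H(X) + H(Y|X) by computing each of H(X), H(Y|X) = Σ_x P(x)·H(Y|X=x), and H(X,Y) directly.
H(X) = 0.9906 bits, H(Y|X) = 1.4322 bits, H(X,Y) = 2.4228 bits

Marginal of X (row sums):
  P(X=0) = 0.380 + 0.021 + 0.023 + 0.019 = 0.443
  P(X=1) = 0.156 + 0.203 + 0.082 + 0.116 = 0.557
H(X) = -[0.443·log₂(0.443) + 0.557·log₂(0.557)]
  = 0.5204 + 0.4702 = 0.9906 bits

H(Y|X) = Σ_x P(x)·H(Y|X=x):
  X=0: P(X=0) = 0.443, P(Y|X=0) = (380/443, 21/443, 23/443, 19/443) → H(Y|X=0) = 0.8148
  X=1: P(X=1) = 0.557, P(Y|X=1) = (156/557, 203/557, 82/557, 116/557) → H(Y|X=1) = 1.9233
H(Y|X) = 0.443·0.8148 + 0.557·1.9233 = 1.4322 bits

H(X,Y) = -Σ_{x,y} P(x,y) log₂ P(x,y). Per-cell terms -P(x,y)·log₂P(x,y):
  X=0: 0.5305, 0.1170, 0.1252, 0.1086
  X=1: 0.4181, 0.4670, 0.2959, 0.3605
Sum of the 8 terms: H(X,Y) = 2.4228 bits

Chain rule check:
  H(X) + H(Y|X) = 0.9906 + 1.4322 = 2.4228 bits
  H(X,Y) = 2.4228 bits
✓ Chain rule verified.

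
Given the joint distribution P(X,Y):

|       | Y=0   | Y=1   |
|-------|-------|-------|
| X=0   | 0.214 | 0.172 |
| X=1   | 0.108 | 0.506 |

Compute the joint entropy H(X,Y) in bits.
1.7569 bits

H(X,Y) = -Σ_{x,y} P(x,y) log₂ P(x,y). Per-cell terms -P(x,y)·log₂P(x,y):
  X=0: 0.4760, 0.4368
  X=1: 0.3468, 0.4973
Sum of the 4 terms: H(X,Y) = 1.7569 bits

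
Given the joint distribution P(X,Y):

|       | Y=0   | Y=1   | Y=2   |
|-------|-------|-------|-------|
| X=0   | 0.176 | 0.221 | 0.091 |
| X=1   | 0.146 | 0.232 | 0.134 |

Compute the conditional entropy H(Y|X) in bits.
1.5204 bits

H(Y|X) = H(X,Y) - H(X)

H(X,Y) = -Σ_{x,y} P(x,y) log₂ P(x,y). Per-cell terms -P(x,y)·log₂P(x,y):
  X=0: 0.4411, 0.4813, 0.3147
  X=1: 0.4053, 0.4890, 0.3886
Sum of the 6 terms: H(X,Y) = 2.5200 bits

Marginal of X (row sums):
  P(X=0) = 0.176 + 0.221 + 0.091 = 0.488
  P(X=1) = 0.146 + 0.232 + 0.134 = 0.512
H(X) = -[0.488·log₂(0.488) + 0.512·log₂(0.512)]
  = 0.5051 + 0.4945 = 0.9996 bits

H(Y|X) = H(X,Y) - H(X) = 2.5200 - 0.9996 = 1.5204 bits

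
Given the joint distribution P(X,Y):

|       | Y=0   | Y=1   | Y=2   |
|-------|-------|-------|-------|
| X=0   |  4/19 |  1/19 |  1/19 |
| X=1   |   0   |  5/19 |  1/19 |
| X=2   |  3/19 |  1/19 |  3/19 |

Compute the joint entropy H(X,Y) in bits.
2.7153 bits

H(X,Y) = -Σ_{x,y} P(x,y) log₂ P(x,y). Per-cell terms -P(x,y)·log₂P(x,y):
  X=0: 0.473248, 0.223575, 0.223575
  X=1: 0.000000, 0.506842, 0.223575
  X=2: 0.420468, 0.223575, 0.420468
  (cells with P = 0 contribute 0)
Sum of the 9 terms: H(X,Y) = 2.7153 bits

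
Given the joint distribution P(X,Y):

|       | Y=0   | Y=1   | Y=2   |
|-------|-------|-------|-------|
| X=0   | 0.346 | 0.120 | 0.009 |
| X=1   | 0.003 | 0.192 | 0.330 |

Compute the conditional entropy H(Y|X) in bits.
0.9699 bits

H(Y|X) = H(X,Y) - H(X)

H(X,Y) = -Σ_{x,y} P(x,y) log₂ P(x,y). Per-cell terms -P(x,y)·log₂P(x,y):
  X=0: 0.5298, 0.3671, 0.0612
  X=1: 0.0251, 0.4571, 0.5278
Sum of the 6 terms: H(X,Y) = 1.9681 bits

Marginal of X (row sums):
  P(X=0) = 0.346 + 0.120 + 0.009 = 0.475
  P(X=1) = 0.003 + 0.192 + 0.330 = 0.525
H(X) = -[0.475·log₂(0.475) + 0.525·log₂(0.525)]
  = 0.5102 + 0.4880 = 0.9982 bits

H(Y|X) = H(X,Y) - H(X) = 1.9681 - 0.9982 = 0.9699 bits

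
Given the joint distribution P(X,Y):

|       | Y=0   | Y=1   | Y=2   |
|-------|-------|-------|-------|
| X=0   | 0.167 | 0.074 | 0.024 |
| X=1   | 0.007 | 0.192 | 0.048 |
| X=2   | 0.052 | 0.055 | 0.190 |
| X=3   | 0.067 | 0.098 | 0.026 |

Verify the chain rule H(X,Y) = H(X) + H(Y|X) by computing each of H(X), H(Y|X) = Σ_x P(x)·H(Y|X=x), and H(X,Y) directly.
H(X) = 1.9824 bits, H(Y|X) = 1.2072 bits, H(X,Y) = 3.1896 bits

Marginal of X (row sums):
  P(X=0) = 0.167 + 0.074 + 0.024 = 0.265
  P(X=1) = 0.007 + 0.192 + 0.048 = 0.247
  P(X=2) = 0.052 + 0.055 + 0.190 = 0.297
  P(X=3) = 0.067 + 0.098 + 0.026 = 0.191
H(X) = -[0.265·log₂(0.265) + 0.247·log₂(0.247) + 0.297·log₂(0.297) + 0.191·log₂(0.191)]
  = 0.50772 + 0.49830 + 0.52019 + 0.45618 = 1.9824 bits

H(Y|X) = Σ_x P(x)·H(Y|X=x):
  X=0: P(X=0) = 0.265, P(Y|X=0) = (167/265, 74/265, 24/265) → H(Y|X=0) = 1.24752
  X=1: P(X=1) = 0.247, P(Y|X=1) = (7/247, 192/247, 48/247) → H(Y|X=1) = 0.88747
  X=2: P(X=2) = 0.297, P(Y|X=2) = (52/297, 5/27, 190/297) → H(Y|X=2) = 1.30297
  X=3: P(X=3) = 0.191, P(Y|X=3) = (67/191, 98/191, 26/191) → H(Y|X=3) = 1.41575
H(Y|X) = 0.265·1.24752 + 0.247·0.88747 + 0.297·1.30297 + 0.191·1.41575 = 1.2072 bits

H(X,Y) = -Σ_{x,y} P(x,y) log₂ P(x,y). Per-cell terms -P(x,y)·log₂P(x,y):
  X=0: 0.43121, 0.27797, 0.12914
  X=1: 0.05011, 0.45712, 0.21028
  X=2: 0.22180, 0.23014, 0.45523
  X=3: 0.26128, 0.32841, 0.13690
Sum of the 12 terms: H(X,Y) = 3.1896 bits

Chain rule check:
  H(X) + H(Y|X) = 1.9824 + 1.2072 = 3.1896 bits
  H(X,Y) = 3.1896 bits
✓ Chain rule verified.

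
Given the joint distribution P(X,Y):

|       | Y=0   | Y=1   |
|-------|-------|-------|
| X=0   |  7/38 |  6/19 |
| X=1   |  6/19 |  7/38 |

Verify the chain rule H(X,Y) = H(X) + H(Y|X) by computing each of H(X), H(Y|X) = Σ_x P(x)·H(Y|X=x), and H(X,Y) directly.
H(X) = 1.0000 bits, H(Y|X) = 0.9495 bits, H(X,Y) = 1.9495 bits

Marginal of X (row sums):
  P(X=0) = 7/38 + 6/19 = 1/2
  P(X=1) = 6/19 + 7/38 = 1/2
H(X) = -[(1/2)·log₂(1/2) + (1/2)·log₂(1/2)]
  = 0.500000 + 0.500000 = 1.0000 bits

H(Y|X) = Σ_x P(x)·H(Y|X=x):
  X=0: P(X=0) = 1/2, P(Y|X=0) = (7/19, 12/19) → H(Y|X=0) = 0.949452
  X=1: P(X=1) = 1/2, P(Y|X=1) = (12/19, 7/19) → H(Y|X=1) = 0.949452
H(Y|X) = (1/2)·0.949452 + (1/2)·0.949452 = 0.9495 bits

H(X,Y) = -Σ_{x,y} P(x,y) log₂ P(x,y). Per-cell terms -P(x,y)·log₂P(x,y):
  X=0: 0.449579, 0.525147
  X=1: 0.525147, 0.449579
Sum of the 4 terms: H(X,Y) = 1.9495 bits

Chain rule check:
  H(X) + H(Y|X) = 1.0000 + 0.9495 = 1.9495 bits
  H(X,Y) = 1.9495 bits
✓ Chain rule verified.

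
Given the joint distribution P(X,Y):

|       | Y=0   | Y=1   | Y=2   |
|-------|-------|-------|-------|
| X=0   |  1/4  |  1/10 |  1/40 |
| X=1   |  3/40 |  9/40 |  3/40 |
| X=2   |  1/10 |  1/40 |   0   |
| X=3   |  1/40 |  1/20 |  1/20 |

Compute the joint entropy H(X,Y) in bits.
3.0405 bits

H(X,Y) = -Σ_{x,y} P(x,y) log₂ P(x,y). Per-cell terms -P(x,y)·log₂P(x,y):
  X=0: 0.50000, 0.33219, 0.13305
  X=1: 0.28027, 0.48420, 0.28027
  X=2: 0.33219, 0.13305, 0.00000
  X=3: 0.13305, 0.21610, 0.21610
  (cells with P = 0 contribute 0)
Sum of the 12 terms: H(X,Y) = 3.0405 bits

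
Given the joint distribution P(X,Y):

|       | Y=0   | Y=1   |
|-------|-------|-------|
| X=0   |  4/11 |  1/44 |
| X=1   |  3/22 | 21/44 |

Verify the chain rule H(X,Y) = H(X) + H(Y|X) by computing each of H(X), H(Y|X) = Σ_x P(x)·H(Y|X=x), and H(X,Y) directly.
H(X) = 0.9624 bits, H(Y|X) = 0.5936 bits, H(X,Y) = 1.5561 bits

Marginal of X (row sums):
  P(X=0) = 4/11 + 1/44 = 17/44
  P(X=1) = 3/22 + 21/44 = 27/44
H(X) = -[(17/44)·log₂(17/44) + (27/44)·log₂(27/44)]
  = 0.530079 + 0.432334 = 0.9624 bits

H(Y|X) = Σ_x P(x)·H(Y|X=x):
  X=0: P(X=0) = 17/44, P(Y|X=0) = (16/17, 1/17) → H(Y|X=0) = 0.322757
  X=1: P(X=1) = 27/44, P(Y|X=1) = (2/9, 7/9) → H(Y|X=1) = 0.764205
H(Y|X) = (17/44)·0.322757 + (27/44)·0.764205 = 0.5936 bits

H(X,Y) = -Σ_{x,y} P(x,y) log₂ P(x,y). Per-cell terms -P(x,y)·log₂P(x,y):
  X=0: 0.530702, 0.124078
  X=1: 0.391973, 0.509305
Sum of the 4 terms: H(X,Y) = 1.5561 bits

Chain rule check:
  H(X) + H(Y|X) = 0.9624 + 0.5936 = 1.5560 bits
  H(X,Y) = 1.5561 bits
✓ Chain rule verified (Δ = 0.0001 is 4-dp rounding noise: each of the three values was rounded independently).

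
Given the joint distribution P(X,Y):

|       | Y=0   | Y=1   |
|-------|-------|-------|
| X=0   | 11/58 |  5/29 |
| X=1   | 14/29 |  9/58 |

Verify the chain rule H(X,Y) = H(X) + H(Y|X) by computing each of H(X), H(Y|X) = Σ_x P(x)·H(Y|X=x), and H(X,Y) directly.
H(X) = 0.9444 bits, H(Y|X) = 0.8721 bits, H(X,Y) = 1.8165 bits

Marginal of X (row sums):
  P(X=0) = 11/58 + 5/29 = 21/58
  P(X=1) = 14/29 + 9/58 = 37/58
H(X) = -[(21/58)·log₂(21/58) + (37/58)·log₂(37/58)]
  = 0.5307 + 0.4137 = 0.9444 bits

H(Y|X) = Σ_x P(x)·H(Y|X=x):
  X=0: P(X=0) = 21/58, P(Y|X=0) = (11/21, 10/21) → H(Y|X=0) = 0.9984
  X=1: P(X=1) = 37/58, P(Y|X=1) = (28/37, 9/37) → H(Y|X=1) = 0.8004
H(Y|X) = (21/58)·0.9984 + (37/58)·0.8004 = 0.8721 bits

H(X,Y) = -Σ_{x,y} P(x,y) log₂ P(x,y). Per-cell terms -P(x,y)·log₂P(x,y):
  X=0: 0.4549, 0.4373
  X=1: 0.5072, 0.4171
Sum of the 4 terms: H(X,Y) = 1.8165 bits

Chain rule check:
  H(X) + H(Y|X) = 0.9444 + 0.8721 = 1.8165 bits
  H(X,Y) = 1.8165 bits
✓ Chain rule verified.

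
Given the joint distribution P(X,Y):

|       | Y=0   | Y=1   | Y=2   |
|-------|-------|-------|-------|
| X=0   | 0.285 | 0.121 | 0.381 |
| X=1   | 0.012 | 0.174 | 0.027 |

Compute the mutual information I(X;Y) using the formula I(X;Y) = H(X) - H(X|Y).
0.2432 bits

I(X;Y) = H(X) - H(X|Y)

Marginal of X (row sums):
  P(X=0) = 0.285 + 0.121 + 0.381 = 0.787
  P(X=1) = 0.012 + 0.174 + 0.027 = 0.213
H(X) = -[0.787·log₂(0.787) + 0.213·log₂(0.213)]
  = 0.2720 + 0.4752 = 0.7472 bits

Marginal of Y (column sums):
  P(Y=0) = 0.285 + 0.012 = 0.297
  P(Y=1) = 0.121 + 0.174 = 0.295
  P(Y=2) = 0.381 + 0.027 = 0.408
H(X|Y) = Σ_y P(y)·H(X|Y=y):
  Y=0: P(Y=0) = 0.297, P(X|Y=0) = (95/99, 4/99) → H(X|Y=0) = 0.2441
  Y=1: P(Y=1) = 0.295, P(X|Y=1) = (121/295, 174/295) → H(X|Y=1) = 0.9766
  Y=2: P(Y=2) = 0.408, P(X|Y=2) = (127/136, 9/136) → H(X|Y=2) = 0.3515
H(X|Y) = 0.297·0.2441 + 0.295·0.9766 + 0.408·0.3515 = 0.5040 bits

I(X;Y) = H(X) - H(X|Y) = 0.7472 - 0.5040 = 0.2432 bits

Cross-check via I(X;Y) = H(X) + H(Y) - H(X,Y): computing H(Y) from the column sums and H(X,Y) from the 6 cells in the same way gives H(Y) = 1.5674 bits and H(X,Y) = 2.0714 bits, so
I(X;Y) = 0.7472 + 1.5674 - 2.0714 = 0.2432 bits ✓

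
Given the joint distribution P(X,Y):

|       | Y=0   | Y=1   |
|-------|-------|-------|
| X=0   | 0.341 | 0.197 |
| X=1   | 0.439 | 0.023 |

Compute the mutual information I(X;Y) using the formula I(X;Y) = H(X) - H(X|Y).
0.1184 bits

I(X;Y) = H(X) - H(X|Y)

Marginal of X (row sums):
  P(X=0) = 0.341 + 0.197 = 0.538
  P(X=1) = 0.439 + 0.023 = 0.462
H(X) = -[0.538·log₂(0.538) + 0.462·log₂(0.462)]
  = 0.4811 + 0.5147 = 0.9958 bits

Marginal of Y (column sums):
  P(Y=0) = 0.341 + 0.439 = 0.780
  P(Y=1) = 0.197 + 0.023 = 0.220
H(X|Y) = Σ_y P(y)·H(X|Y=y):
  Y=0: P(Y=0) = 0.780, P(X|Y=0) = (341/780, 439/780) → H(X|Y=0) = 0.9886
  Y=1: P(Y=1) = 0.220, P(X|Y=1) = (197/220, 23/220) → H(X|Y=1) = 0.4832
H(X|Y) = 0.780·0.9886 + 0.220·0.4832 = 0.8774 bits

I(X;Y) = H(X) - H(X|Y) = 0.9958 - 0.8774 = 0.1184 bits

Cross-check via I(X;Y) = H(X) + H(Y) - H(X,Y): computing H(Y) from the column sums and H(X,Y) from the 4 cells in the same way gives H(Y) = 0.7602 bits and H(X,Y) = 1.6376 bits, so
I(X;Y) = 0.9958 + 0.7602 - 1.6376 = 0.1184 bits ✓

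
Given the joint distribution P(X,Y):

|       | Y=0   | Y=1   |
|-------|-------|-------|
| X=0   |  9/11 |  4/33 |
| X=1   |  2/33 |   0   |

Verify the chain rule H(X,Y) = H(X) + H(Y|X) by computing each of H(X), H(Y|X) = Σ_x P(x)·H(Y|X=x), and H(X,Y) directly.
H(X) = 0.3298 bits, H(Y|X) = 0.5212 bits, H(X,Y) = 0.8510 bits

Marginal of X (row sums):
  P(X=0) = 9/11 + 4/33 = 31/33
  P(X=1) = 2/33 + 0 = 2/33
H(X) = -[(31/33)·log₂(31/33) + (2/33)·log₂(2/33)]
  = 0.0847 + 0.2451 = 0.3298 bits

H(Y|X) = Σ_x P(x)·H(Y|X=x):
  X=0: P(X=0) = 31/33, P(Y|X=0) = (27/31, 4/31) → H(Y|X=0) = 0.5548
  X=1: P(X=1) = 2/33, P(Y|X=1) = (1, 0) → H(Y|X=1) = 0.0000
H(Y|X) = (31/33)·0.5548 + (2/33)·0.0000 = 0.5212 bits

H(X,Y) = -Σ_{x,y} P(x,y) log₂ P(x,y). Per-cell terms -P(x,y)·log₂P(x,y):
  X=0: 0.2369, 0.3690
  X=1: 0.2451, 0.0000
  (cells with P = 0 contribute 0)
Sum of the 4 terms: H(X,Y) = 0.8510 bits

Chain rule check:
  H(X) + H(Y|X) = 0.3298 + 0.5212 = 0.8510 bits
  H(X,Y) = 0.8510 bits
✓ Chain rule verified.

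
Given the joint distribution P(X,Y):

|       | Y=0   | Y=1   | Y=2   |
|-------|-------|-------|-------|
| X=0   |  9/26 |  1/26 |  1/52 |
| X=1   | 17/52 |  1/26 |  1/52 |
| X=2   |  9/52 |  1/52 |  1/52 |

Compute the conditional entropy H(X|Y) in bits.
1.5289 bits

H(X|Y) = H(X,Y) - H(Y)

H(X,Y) = -Σ_{x,y} P(x,y) log₂ P(x,y). Per-cell terms -P(x,y)·log₂P(x,y):
  X=0: 0.5297936, 0.1807861, 0.1096238
  X=1: 0.5273194, 0.1807861, 0.1096238
  X=2: 0.4379737, 0.1096238, 0.1096238
Sum of the 9 terms: H(X,Y) = 2.295154 bits

Marginal of Y (column sums):
  P(Y=0) = 9/26 + 17/52 + 9/52 = 11/13
  P(Y=1) = 1/26 + 1/26 + 1/52 = 5/52
  P(Y=2) = 1/52 + 1/52 + 1/52 = 3/52
H(Y) = -[(11/13)·log₂(11/13) + (5/52)·log₂(5/52) + (3/52)·log₂(3/52)]
  = 0.2039299 + 0.3248569 + 0.2374314 = 0.766218 bits

H(X|Y) = H(X,Y) - H(Y) = 2.295154 - 0.766218 = 1.5289 bits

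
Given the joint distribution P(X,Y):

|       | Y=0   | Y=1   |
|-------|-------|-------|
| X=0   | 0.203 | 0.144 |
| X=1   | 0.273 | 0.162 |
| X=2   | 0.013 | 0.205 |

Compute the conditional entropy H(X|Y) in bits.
1.3568 bits

H(X|Y) = H(X,Y) - H(Y)

H(X,Y) = -Σ_{x,y} P(x,y) log₂ P(x,y). Per-cell terms -P(x,y)·log₂P(x,y):
  X=0: 0.46699, 0.40260
  X=1: 0.51134, 0.42540
  X=2: 0.08145, 0.46869
Sum of the 6 terms: H(X,Y) = 2.35647 bits

Marginal of Y (column sums):
  P(Y=0) = 0.203 + 0.273 + 0.013 = 0.489
  P(Y=1) = 0.144 + 0.162 + 0.205 = 0.511
H(Y) = -[0.489·log₂(0.489) + 0.511·log₂(0.511)]
  = 0.50469 + 0.49496 = 0.99965 bits

H(X|Y) = H(X,Y) - H(Y) = 2.35647 - 0.99965 = 1.3568 bits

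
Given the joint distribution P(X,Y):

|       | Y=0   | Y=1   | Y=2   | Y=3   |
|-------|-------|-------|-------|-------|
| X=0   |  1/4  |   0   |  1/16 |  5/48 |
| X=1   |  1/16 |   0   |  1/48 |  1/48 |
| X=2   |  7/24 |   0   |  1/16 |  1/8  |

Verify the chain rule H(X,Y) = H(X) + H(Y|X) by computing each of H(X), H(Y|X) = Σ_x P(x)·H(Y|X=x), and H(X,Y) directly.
H(X) = 1.3748 bits, H(Y|X) = 1.3413 bits, H(X,Y) = 2.7161 bits

Marginal of X (row sums):
  P(X=0) = 1/4 + 0 + 1/16 + 5/48 = 5/12
  P(X=1) = 1/16 + 0 + 1/48 + 1/48 = 5/48
  P(X=2) = 7/24 + 0 + 1/16 + 1/8 = 23/48
H(X) = -[(5/12)·log₂(5/12) + (5/48)·log₂(5/48) + (23/48)·log₂(23/48)]
  = 0.526264 + 0.339899 + 0.508588 = 1.3748 bits

H(Y|X) = Σ_x P(x)·H(Y|X=x):
  X=0: P(X=0) = 5/12, P(Y|X=0) = (3/5, 0, 3/20, 1/4) → H(Y|X=0) = 1.352724
  X=1: P(X=1) = 5/48, P(Y|X=1) = (3/5, 0, 1/5, 1/5) → H(Y|X=1) = 1.370951
  X=2: P(X=2) = 23/48, P(Y|X=2) = (14/23, 0, 3/23, 6/23) → H(Y|X=2) = 1.324969
H(Y|X) = (5/12)·1.352724 + (5/48)·1.370951 + (23/48)·1.324969 = 1.3413 bits

H(X,Y) = -Σ_{x,y} P(x,y) log₂ P(x,y). Per-cell terms -P(x,y)·log₂P(x,y):
  X=0: 0.500000, 0.000000, 0.250000, 0.339899
  X=1: 0.250000, 0.000000, 0.116353, 0.116353
  X=2: 0.518469, 0.000000, 0.250000, 0.375000
  (cells with P = 0 contribute 0)
Sum of the 12 terms: H(X,Y) = 2.7161 bits

Chain rule check:
  H(X) + H(Y|X) = 1.3748 + 1.3413 = 2.7161 bits
  H(X,Y) = 2.7161 bits
✓ Chain rule verified.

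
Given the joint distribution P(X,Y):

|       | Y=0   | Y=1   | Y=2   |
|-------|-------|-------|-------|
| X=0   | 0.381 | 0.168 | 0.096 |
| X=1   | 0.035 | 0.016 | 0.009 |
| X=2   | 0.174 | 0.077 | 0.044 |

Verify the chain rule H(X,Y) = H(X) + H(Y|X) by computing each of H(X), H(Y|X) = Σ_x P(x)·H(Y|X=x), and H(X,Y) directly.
H(X) = 1.1711 bits, H(Y|X) = 1.3641 bits, H(X,Y) = 2.5353 bits

Marginal of X (row sums):
  P(X=0) = 0.381 + 0.168 + 0.096 = 0.645
  P(X=1) = 0.035 + 0.016 + 0.009 = 0.060
  P(X=2) = 0.174 + 0.077 + 0.044 = 0.295
H(X) = -[0.645·log₂(0.645) + 0.060·log₂(0.060) + 0.295·log₂(0.295)]
  = 0.40805 + 0.24353 + 0.51956 = 1.1711 bits

H(Y|X) = Σ_x P(x)·H(Y|X=x):
  X=0: P(X=0) = 0.645, P(Y|X=0) = (127/215, 56/215, 32/215) → H(Y|X=0) = 1.36319
  X=1: P(X=1) = 0.060, P(Y|X=1) = (7/12, 4/15, 3/20) → H(Y|X=1) = 1.37265
  X=2: P(X=2) = 0.295, P(Y|X=2) = (174/295, 77/295, 44/295) → H(Y|X=2) = 1.36447
H(Y|X) = 0.645·1.36319 + 0.060·1.37265 + 0.295·1.36447 = 1.3641 bits

H(X,Y) = -Σ_{x,y} P(x,y) log₂ P(x,y). Per-cell terms -P(x,y)·log₂P(x,y):
  X=0: 0.53040, 0.43234, 0.32456
  X=1: 0.16928, 0.09545, 0.06116
  X=2: 0.43897, 0.28482, 0.19828
Sum of the 9 terms: H(X,Y) = 2.5353 bits

Chain rule check:
  H(X) + H(Y|X) = 1.1711 + 1.3641 = 2.5352 bits
  H(X,Y) = 2.5353 bits
✓ Chain rule verified (Δ = 0.0001 is 4-dp rounding noise: each of the three values was rounded independently).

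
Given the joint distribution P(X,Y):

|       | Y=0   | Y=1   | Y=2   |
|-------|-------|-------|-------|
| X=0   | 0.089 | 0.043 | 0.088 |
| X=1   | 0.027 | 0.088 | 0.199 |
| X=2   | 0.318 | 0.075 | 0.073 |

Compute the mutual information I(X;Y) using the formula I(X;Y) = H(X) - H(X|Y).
0.2328 bits

I(X;Y) = H(X) - H(X|Y)

Marginal of X (row sums):
  P(X=0) = 0.089 + 0.043 + 0.088 = 0.220
  P(X=1) = 0.027 + 0.088 + 0.199 = 0.314
  P(X=2) = 0.318 + 0.075 + 0.073 = 0.466
H(X) = -[0.220·log₂(0.220) + 0.314·log₂(0.314) + 0.466·log₂(0.466)]
  = 0.48057 + 0.52475 + 0.51334 = 1.5187 bits

Marginal of Y (column sums):
  P(Y=0) = 0.089 + 0.027 + 0.318 = 0.434
  P(Y=1) = 0.043 + 0.088 + 0.075 = 0.206
  P(Y=2) = 0.088 + 0.199 + 0.073 = 0.360
H(X|Y) = Σ_y P(y)·H(X|Y=y):
  Y=0: P(Y=0) = 0.434, P(X|Y=0) = (89/434, 27/434, 159/217) → H(X|Y=0) = 1.04676
  Y=1: P(Y=1) = 0.206, P(X|Y=1) = (43/206, 44/103, 75/206) → H(X|Y=1) = 1.52669
  Y=2: P(Y=2) = 0.360, P(X|Y=2) = (11/45, 199/360, 73/360) → H(X|Y=2) = 1.43637
H(X|Y) = 0.434·1.04676 + 0.206·1.52669 + 0.360·1.43637 = 1.2859 bits

I(X;Y) = H(X) - H(X|Y) = 1.5187 - 1.2859 = 0.2328 bits

Cross-check via I(X;Y) = H(X) + H(Y) - H(X,Y): computing H(Y) from the column sums and H(X,Y) from the 9 cells in the same way gives H(Y) = 1.5228 bits and H(X,Y) = 2.8087 bits, so
I(X;Y) = 1.5187 + 1.5228 - 2.8087 = 0.2328 bits ✓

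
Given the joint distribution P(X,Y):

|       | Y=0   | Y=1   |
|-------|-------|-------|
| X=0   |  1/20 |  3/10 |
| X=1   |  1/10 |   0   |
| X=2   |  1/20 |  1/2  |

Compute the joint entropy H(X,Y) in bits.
1.7855 bits

H(X,Y) = -Σ_{x,y} P(x,y) log₂ P(x,y). Per-cell terms -P(x,y)·log₂P(x,y):
  X=0: 0.2161, 0.5211
  X=1: 0.3322, 0.0000
  X=2: 0.2161, 0.5000
  (cells with P = 0 contribute 0)
Sum of the 6 terms: H(X,Y) = 1.7855 bits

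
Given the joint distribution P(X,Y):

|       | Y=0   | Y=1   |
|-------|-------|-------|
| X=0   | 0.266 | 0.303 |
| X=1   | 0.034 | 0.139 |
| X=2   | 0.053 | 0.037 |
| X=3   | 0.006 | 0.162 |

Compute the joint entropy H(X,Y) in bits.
2.4620 bits

H(X,Y) = -Σ_{x,y} P(x,y) log₂ P(x,y). Per-cell terms -P(x,y)·log₂P(x,y):
  X=0: 0.50819, 0.52195
  X=1: 0.16586, 0.39571
  X=2: 0.22461, 0.17598
  X=3: 0.04428, 0.42540
Sum of the 8 terms: H(X,Y) = 2.4620 bits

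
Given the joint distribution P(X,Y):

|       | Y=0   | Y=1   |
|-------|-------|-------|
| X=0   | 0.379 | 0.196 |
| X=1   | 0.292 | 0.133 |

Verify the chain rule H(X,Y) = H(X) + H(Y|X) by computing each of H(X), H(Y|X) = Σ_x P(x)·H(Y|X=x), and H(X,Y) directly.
H(X) = 0.9837 bits, H(Y|X) = 0.9133 bits, H(X,Y) = 1.8970 bits

Marginal of X (row sums):
  P(X=0) = 0.379 + 0.196 = 0.575
  P(X=1) = 0.292 + 0.133 = 0.425
H(X) = -[0.575·log₂(0.575) + 0.425·log₂(0.425)]
  = 0.45906 + 0.52465 = 0.9837 bits

H(Y|X) = Σ_x P(x)·H(Y|X=x):
  X=0: P(X=0) = 0.575, P(Y|X=0) = (379/575, 196/575) → H(Y|X=0) = 0.92565
  X=1: P(X=1) = 0.425, P(Y|X=1) = (292/425, 133/425) → H(Y|X=1) = 0.89654
H(Y|X) = 0.575·0.92565 + 0.425·0.89654 = 0.9133 bits

H(X,Y) = -Σ_{x,y} P(x,y) log₂ P(x,y). Per-cell terms -P(x,y)·log₂P(x,y):
  X=0: 0.53050, 0.46081
  X=1: 0.51858, 0.38710
Sum of the 4 terms: H(X,Y) = 1.8970 bits

Chain rule check:
  H(X) + H(Y|X) = 0.9837 + 0.9133 = 1.8970 bits
  H(X,Y) = 1.8970 bits
✓ Chain rule verified.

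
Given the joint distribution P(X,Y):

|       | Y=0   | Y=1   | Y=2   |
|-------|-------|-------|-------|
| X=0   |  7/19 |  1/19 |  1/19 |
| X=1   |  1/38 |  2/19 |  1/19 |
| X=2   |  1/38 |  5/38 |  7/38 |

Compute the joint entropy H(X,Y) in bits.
2.6541 bits

H(X,Y) = -Σ_{x,y} P(x,y) log₂ P(x,y). Per-cell terms -P(x,y)·log₂P(x,y):
  X=0: 0.530737, 0.223575, 0.223575
  X=1: 0.138103, 0.341887, 0.223575
  X=2: 0.138103, 0.385000, 0.449579
Sum of the 9 terms: H(X,Y) = 2.6541 bits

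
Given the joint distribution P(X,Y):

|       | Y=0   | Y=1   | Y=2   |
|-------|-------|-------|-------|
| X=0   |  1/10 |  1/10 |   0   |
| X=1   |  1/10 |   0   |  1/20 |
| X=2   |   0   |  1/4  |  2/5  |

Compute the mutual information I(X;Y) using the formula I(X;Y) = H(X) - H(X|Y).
0.5503 bits

I(X;Y) = H(X) - H(X|Y)

Marginal of X (row sums):
  P(X=0) = 1/10 + 1/10 + 0 = 1/5
  P(X=1) = 1/10 + 0 + 1/20 = 3/20
  P(X=2) = 0 + 1/4 + 2/5 = 13/20
H(X) = -[(1/5)·log₂(1/5) + (3/20)·log₂(3/20) + (13/20)·log₂(13/20)]
  = 0.46439 + 0.41054 + 0.40397 = 1.27890 bits

Marginal of Y (column sums):
  P(Y=0) = 1/10 + 1/10 + 0 = 1/5
  P(Y=1) = 1/10 + 0 + 1/4 = 7/20
  P(Y=2) = 0 + 1/20 + 2/5 = 9/20
H(X|Y) = Σ_y P(y)·H(X|Y=y):
  Y=0: P(Y=0) = 1/5, P(X|Y=0) = (1/2, 1/2, 0) → H(X|Y=0) = 1.00000
  Y=1: P(Y=1) = 7/20, P(X|Y=1) = (2/7, 0, 5/7) → H(X|Y=1) = 0.86312
  Y=2: P(Y=2) = 9/20, P(X|Y=2) = (0, 1/9, 8/9) → H(X|Y=2) = 0.50326
H(X|Y) = (1/5)·1.00000 + (7/20)·0.86312 + (9/20)·0.50326 = 0.72856 bits

I(X;Y) = H(X) - H(X|Y) = 1.27890 - 0.72856 = 0.5503 bits

Cross-check via I(X;Y) = H(X) + H(Y) - H(X,Y): computing H(Y) from the column sums and H(X,Y) from the 9 cells in the same way gives H(Y) = 1.51289 bits and H(X,Y) = 2.24145 bits, so
I(X;Y) = 1.27890 + 1.51289 - 2.24145 = 0.5503 bits ✓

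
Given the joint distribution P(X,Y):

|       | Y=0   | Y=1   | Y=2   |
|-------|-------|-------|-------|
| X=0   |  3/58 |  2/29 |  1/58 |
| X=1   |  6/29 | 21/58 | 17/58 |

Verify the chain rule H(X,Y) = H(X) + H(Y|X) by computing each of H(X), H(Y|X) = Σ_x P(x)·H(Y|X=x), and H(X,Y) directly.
H(X) = 0.5788 bits, H(Y|X) = 1.5292 bits, H(X,Y) = 2.1080 bits

Marginal of X (row sums):
  P(X=0) = 3/58 + 2/29 + 1/58 = 4/29
  P(X=1) = 6/29 + 21/58 + 17/58 = 25/29
H(X) = -[(4/29)·log₂(4/29) + (25/29)·log₂(25/29)]
  = 0.3942 + 0.1846 = 0.5788 bits

H(Y|X) = Σ_x P(x)·H(Y|X=x):
  X=0: P(X=0) = 4/29, P(Y|X=0) = (3/8, 1/2, 1/8) → H(Y|X=0) = 1.4056
  X=1: P(X=1) = 25/29, P(Y|X=1) = (6/25, 21/50, 17/50) → H(Y|X=1) = 1.5490
H(Y|X) = (4/29)·1.4056 + (25/29)·1.5490 = 1.5292 bits

H(X,Y) = -Σ_{x,y} P(x,y) log₂ P(x,y). Per-cell terms -P(x,y)·log₂P(x,y):
  X=0: 0.2210, 0.2661, 0.1010
  X=1: 0.4703, 0.5307, 0.5189
Sum of the 6 terms: H(X,Y) = 2.1080 bits

Chain rule check:
  H(X) + H(Y|X) = 0.5788 + 1.5292 = 2.1080 bits
  H(X,Y) = 2.1080 bits
✓ Chain rule verified.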